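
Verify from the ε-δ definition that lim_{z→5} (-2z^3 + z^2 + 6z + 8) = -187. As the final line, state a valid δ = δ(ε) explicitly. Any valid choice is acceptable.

δ = min(1, ε/165)

Fix ε > 0. We want δ > 0 such that 0 < |z − 5| < δ implies |(-2z^3 + z^2 + 6z + 8) + 187| < ε.
(-2z^3 + z^2 + 6z + 8) + 187 = -2z^3 + z^2 + 6z + 195 = (z − 5)(-2z^2 - 9z - 39).
So |(-2z^3 + z^2 + 6z + 8) + 187| = |z − 5|·|-2z^2 - 9z - 39|.
Require δ ≤ 1. Then |z − 5| < 1 gives |z| < 6, and by the triangle inequality |-2z^2 - 9z - 39| ≤ 2·6^2 + 9·6 + 39 = 165.
Hence |(-2z^3 + z^2 + 6z + 8) + 187| ≤ 165|z − 5| < ε provided |z − 5| < ε/165.
Take δ = min(1, ε/165). Then 0 < |z − 5| < δ gives both |z − 5| < 1 and |z − 5| < ε/165, so |(-2z^3 + z^2 + 6z + 8) + 187| < ε.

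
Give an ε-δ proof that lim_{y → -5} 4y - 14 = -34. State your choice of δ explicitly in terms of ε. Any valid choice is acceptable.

Let ε > 0 be given. We need δ > 0 so that 0 < |y + 5| < δ implies |(4y - 14) + 34| < ε.
|(4y - 14) + 34| = |4y + 20| = 4|y + 5|.
Thus it suffices that |y + 5| < ε/4.
Choosing δ = ε/4 gives |(4y - 14) + 34| = 4|y + 5| < ε whenever |y + 5| < δ.

δ = ε/4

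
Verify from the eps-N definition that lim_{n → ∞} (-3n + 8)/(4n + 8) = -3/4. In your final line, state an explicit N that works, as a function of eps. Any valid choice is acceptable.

Let eps > 0 be given. For n ≥ 1, |(-3n + 8)/(4n + 8) + 3/4| = |56|/(4(4n + 8)) = 56/(4(4n + 8)).
Since 4n + 8 ≥ 4n for n ≥ 1, this is ≤ 56/(4·4n) = (7/2)/n.
So |(-3n + 8)/(4n + 8) + 3/4| < eps whenever n > (7/2)/eps.
Take N = (7/2)/eps. If n > N then |(-3n + 8)/(4n + 8) + 3/4| ≤ (7/2)/n < eps.

N = (7/2)/eps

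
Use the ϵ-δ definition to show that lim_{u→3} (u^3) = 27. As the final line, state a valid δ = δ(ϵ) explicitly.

δ = min(1, ϵ/37)

Let ϵ > 0. We seek δ > 0 with 0 < |u − 3| < δ ⇒ |u^3 − 27| < ϵ.
Factor: u^3 − 27 = (u − 3)(u^2 + 3u + 9), so |u^3 − 27| = |u − 3|·|u^2 + 3u + 9|.
Restrict δ ≤ 1. Then |u − 3| < 1 gives |u| < 4, so by the triangle inequality |u^2 + 3u + 9| ≤ 4^2 + 3·4 + 9 = 37.
Hence |u^3 − 27| ≤ 37|u − 3|, which is < ϵ once |u − 3| < ϵ/37.
Take δ = min(1, ϵ/37). If 0 < |u − 3| < δ then both bounds hold and |u^3 − 27| ≤ 37|u − 3| < 37·(ϵ/37) = ϵ.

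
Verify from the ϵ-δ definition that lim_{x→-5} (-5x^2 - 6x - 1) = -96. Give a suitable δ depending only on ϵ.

δ = min(2, ϵ/54)

Fix ϵ > 0. We want δ > 0 such that 0 < |x + 5| < δ implies |(-5x^2 - 6x - 1) + 96| < ϵ.
(-5x^2 - 6x - 1) + 96 = -5x^2 - 6x + 95 = (x + 5)(-5x + 19).
So |(-5x^2 - 6x - 1) + 96| = |x + 5|·|-5x + 19|.
Require δ ≤ 2. Then |x + 5| < 2 gives |x| < 7, and by the triangle inequality |-5x + 19| ≤ 5·7 + 19 = 54.
Hence |(-5x^2 - 6x - 1) + 96| ≤ 54|x + 5| < ϵ provided |x + 5| < ϵ/54.
Take δ = min(2, ϵ/54). Then 0 < |x + 5| < δ gives both |x + 5| < 2 and |x + 5| < ϵ/54, so |(-5x^2 - 6x - 1) + 96| < ϵ.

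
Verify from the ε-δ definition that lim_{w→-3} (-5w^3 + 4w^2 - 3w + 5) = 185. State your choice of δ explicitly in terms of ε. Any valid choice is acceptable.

δ = min(1, ε/216)

Fix ε > 0. We want δ > 0 such that 0 < |w + 3| < δ implies |(-5w^3 + 4w^2 - 3w + 5) − 185| < ε.
(-5w^3 + 4w^2 - 3w + 5) − 185 = -5w^3 + 4w^2 - 3w - 180 = (w + 3)(-5w^2 + 19w - 60).
So |(-5w^3 + 4w^2 - 3w + 5) − 185| = |w + 3|·|-5w^2 + 19w - 60|.
Require δ ≤ 1. Then |w + 3| < 1 gives |w| < 4, and by the triangle inequality |-5w^2 + 19w - 60| ≤ 5·4^2 + 19·4 + 60 = 216.
Hence |(-5w^3 + 4w^2 - 3w + 5) − 185| ≤ 216|w + 3| < ε provided |w + 3| < ε/216.
Choosing δ = min(1, ε/216) ensures both conditions, hence |(-5w^3 + 4w^2 - 3w + 5) − 185| < ε.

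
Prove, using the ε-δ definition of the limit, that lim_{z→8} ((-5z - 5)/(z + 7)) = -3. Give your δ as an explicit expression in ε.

δ = min(15/2, (15/4)ε)

Let ε > 0 be given. We want δ > 0 with 0 < |z − 8| < δ ⇒ |(-5z - 5)/(z + 7) + 3| < ε.
Combining over a common denominator, (-5z - 5)/(z + 7) + 3 = [(-5z - 5)·15 − (-45)·(z + 7)] / [15·(z + 7)] = -30(z − 8) / (15(z + 7)).
So |(-5z - 5)/(z + 7) + 3| = 30|z − 8| / (15·|z + 7|).
Restrict δ ≤ 15/2. Then |z − 8| < 15/2 gives |z + 7| = |(z − 8) + 15| ≥ 15 − 15/2 = 15/2.
Hence |(-5z - 5)/(z + 7) + 3| < 30|z − 8|/(15·(15/2)) = (4/15)|z − 8|, which is < ε once |z − 8| < (15/4)ε.
Take δ = min(15/2, (15/4)ε). Then 0 < |z − 8| < δ forces both bounds, so |(-5z - 5)/(z + 7) + 3| < ε.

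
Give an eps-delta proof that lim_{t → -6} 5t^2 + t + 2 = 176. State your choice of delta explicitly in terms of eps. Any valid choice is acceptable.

Suppose eps > 0. We want delta > 0 such that 0 < |t + 6| < delta implies |(5t^2 + t + 2) − 176| < eps.
(5t^2 + t + 2) − 176 = 5t^2 + t - 174 = (t + 6)(5t - 29).
So |(5t^2 + t + 2) − 176| = |t + 6|·|5t - 29|.
Require delta ≤ 2. Then |t + 6| < 2 gives |t| < 8, and by the triangle inequality |5t - 29| ≤ 5·8 + 29 = 69.
Hence |(5t^2 + t + 2) − 176| ≤ 69|t + 6| < eps provided |t + 6| < eps/69.
Take delta = min(2, eps/69). Then 0 < |t + 6| < delta gives both |t + 6| < 2 and |t + 6| < eps/69, so |(5t^2 + t + 2) − 176| < eps.

delta = min(2, eps/69)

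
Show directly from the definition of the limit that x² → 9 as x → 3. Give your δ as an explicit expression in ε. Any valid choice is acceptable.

Suppose ε > 0. We seek δ > 0 with 0 < |x − 3| < δ ⇒ |x² − 9| < ε.
Factor: x² − 9 = (x − 3)(x + 3), so |x² − 9| = |x − 3|·|x + 3|.
Impose δ ≤ 2 so that |x| < 5; then |x + 3| ≤ 8.
Hence |x² − 9| ≤ 8|x − 3|, which is < ε once |x − 3| < ε/8.
Take δ = min(2, ε/8). If 0 < |x − 3| < δ then both bounds hold and |x² − 9| ≤ 8|x − 3| < 8·(ε/8) = ε.

δ = min(2, ε/8)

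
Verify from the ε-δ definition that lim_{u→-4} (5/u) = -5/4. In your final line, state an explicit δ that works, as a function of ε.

δ = min(2, (8/5)ε)

Fix ε > 0. We seek δ > 0 such that 0 < |u + 4| < δ implies |5/u + 5/4| < ε.
|5/u + 5/4| = 5·|-4 − u|/(4·|u|) = 5|u + 4|/(4|u|).
Require δ ≤ 2 so that |u| > 4 − 2 = 2, hence 4|u| > 8.
Then |5/u + 5/4| < 5|u + 4|/8, which is < ε when |u + 4| < (8/5)ε.
Take δ = min(2, (8/5)ε). Then 0 < |u + 4| < δ gives both |u + 4| < 2 and |u + 4| < (8/5)ε, so |5/u + 5/4| < ε.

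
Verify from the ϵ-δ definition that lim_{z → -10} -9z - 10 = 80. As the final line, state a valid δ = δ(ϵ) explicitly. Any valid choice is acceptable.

Suppose ϵ > 0. We need δ > 0 so that 0 < |z + 10| < δ implies |(-9z - 10) − 80| < ϵ.
|(-9z - 10) − 80| = |-9z - 90| = 9|z + 10|.
So 9|z + 10| < ϵ exactly when |z + 10| < ϵ/9.
Choosing δ = ϵ/9 gives |(-9z - 10) − 80| = 9|z + 10| < ϵ whenever |z + 10| < δ.

δ = ϵ/9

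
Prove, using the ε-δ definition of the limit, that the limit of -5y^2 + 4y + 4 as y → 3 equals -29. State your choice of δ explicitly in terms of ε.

Let ε > 0. We want δ > 0 such that 0 < |y − 3| < δ implies |(-5y^2 + 4y + 4) + 29| < ε.
(-5y^2 + 4y + 4) + 29 = -5y^2 + 4y + 33 = (y − 3)(-5y - 11).
So |(-5y^2 + 4y + 4) + 29| = |y − 3|·|-5y - 11|.
Assume first that |y − 3| < 1, so |y| < 4. Then |-5y - 11| ≤ 5·4 + 11 = 31.
Hence |(-5y^2 + 4y + 4) + 29| ≤ 31|y − 3| < ε provided |y − 3| < ε/31.
Take δ = min(1, ε/31). Then 0 < |y − 3| < δ gives both |y − 3| < 1 and |y − 3| < ε/31, so |(-5y^2 + 4y + 4) + 29| < ε.

δ = min(1, ε/31)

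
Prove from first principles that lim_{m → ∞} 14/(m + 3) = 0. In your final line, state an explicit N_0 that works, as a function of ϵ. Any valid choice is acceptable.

N_0 = 14/ϵ

Fix ϵ > 0. For m ≥ 1, |14/(m + 3) − 0| = 14/(m + 3) ≤ 14/m.
We need 14/m < ϵ, i.e. m > 14/ϵ.
Take N_0 = 14/ϵ. If m > N_0 then |14/(m + 3)| ≤ 14/m < ϵ.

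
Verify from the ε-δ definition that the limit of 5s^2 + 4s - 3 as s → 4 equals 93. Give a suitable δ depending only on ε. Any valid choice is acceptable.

δ = min(1, ε/49)

Suppose ε > 0. We want δ > 0 such that 0 < |s − 4| < δ implies |(5s^2 + 4s - 3) − 93| < ε.
(5s^2 + 4s - 3) − 93 = 5s^2 + 4s - 96 = (s − 4)(5s + 24).
So |(5s^2 + 4s - 3) − 93| = |s − 4|·|5s + 24|.
Require δ ≤ 1. Then |s − 4| < 1 gives |s| < 5, and by the triangle inequality |5s + 24| ≤ 5·5 + 24 = 49.
Hence |(5s^2 + 4s - 3) − 93| ≤ 49|s − 4| < ε provided |s − 4| < ε/49.
Take δ = min(1, ε/49). Then 0 < |s − 4| < δ gives both |s − 4| < 1 and |s − 4| < ε/49, so |(5s^2 + 4s - 3) − 93| < ε.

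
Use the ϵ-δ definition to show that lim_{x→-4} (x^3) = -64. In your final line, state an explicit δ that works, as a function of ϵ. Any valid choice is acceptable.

δ = min(1, ϵ/61)

Let ϵ > 0 be given. We seek δ > 0 with 0 < |x + 4| < δ ⇒ |x^3 + 64| < ϵ.
Factor: x^3 + 64 = (x + 4)(x^2 - 4x + 16), so |x^3 + 64| = |x + 4|·|x^2 - 4x + 16|.
Restrict δ ≤ 1. Then |x + 4| < 1 gives |x| < 5, so by the triangle inequality |x^2 - 4x + 16| ≤ 5^2 + 4·5 + 16 = 61.
Hence |x^3 + 64| ≤ 61|x + 4|, which is < ϵ once |x + 4| < ϵ/61.
Take δ = min(1, ϵ/61). If 0 < |x + 4| < δ then both bounds hold and |x^3 + 64| ≤ 61|x + 4| < 61·(ϵ/61) = ϵ.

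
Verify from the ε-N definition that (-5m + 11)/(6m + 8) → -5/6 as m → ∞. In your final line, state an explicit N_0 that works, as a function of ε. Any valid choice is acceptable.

N_0 = (53/18)/ε

Let ε > 0 be given. For m ≥ 1, |(-5m + 11)/(6m + 8) + 5/6| = |106|/(6(6m + 8)) = 106/(6(6m + 8)).
Since 6m + 8 ≥ 6m for m ≥ 1, this is ≤ 106/(6·6m) = (53/18)/m.
So |(-5m + 11)/(6m + 8) + 5/6| < ε whenever m > (53/18)/ε.
Take N_0 = (53/18)/ε. If m > N_0 then |(-5m + 11)/(6m + 8) + 5/6| ≤ (53/18)/m < ε.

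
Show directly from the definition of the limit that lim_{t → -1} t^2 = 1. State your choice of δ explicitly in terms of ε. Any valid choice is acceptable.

Let ε > 0 be given. We seek δ > 0 with 0 < |t + 1| < δ ⇒ |t^2 − 1| < ε.
Factor: t^2 − 1 = (t + 1)(t - 1), so |t^2 − 1| = |t + 1|·|t - 1|.
Impose δ ≤ 1 so that |t| < 2; then |t - 1| ≤ 3.
Hence |t^2 − 1| ≤ 3|t + 1|, which is < ε once |t + 1| < ε/3.
Take δ = min(1, ε/3). If 0 < |t + 1| < δ then both bounds hold and |t^2 − 1| ≤ 3|t + 1| < 3·(ε/3) = ε.

δ = min(1, ε/3)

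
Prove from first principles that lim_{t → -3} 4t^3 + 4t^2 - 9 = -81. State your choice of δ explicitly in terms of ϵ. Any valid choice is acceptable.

Let ϵ > 0 be given. We want δ > 0 such that 0 < |t + 3| < δ implies |(4t^3 + 4t^2 - 9) + 81| < ϵ.
(4t^3 + 4t^2 - 9) + 81 = 4t^3 + 4t^2 + 72 = (t + 3)(4t^2 - 8t + 24).
So |(4t^3 + 4t^2 - 9) + 81| = |t + 3|·|4t^2 - 8t + 24|.
Require δ ≤ 1. Then |t + 3| < 1 gives |t| < 4, and by the triangle inequality |4t^2 - 8t + 24| ≤ 4·4^2 + 8·4 + 24 = 120.
Hence |(4t^3 + 4t^2 - 9) + 81| ≤ 120|t + 3| < ϵ provided |t + 3| < ϵ/120.
Take δ = min(1, ϵ/120). Then 0 < |t + 3| < δ gives both |t + 3| < 1 and |t + 3| < ϵ/120, so |(4t^3 + 4t^2 - 9) + 81| < ϵ.

δ = min(1, ϵ/120)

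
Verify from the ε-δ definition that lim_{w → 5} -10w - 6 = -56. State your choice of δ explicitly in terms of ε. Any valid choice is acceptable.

δ = ε/10

Let ε > 0. We need δ > 0 so that 0 < |w − 5| < δ implies |(-10w - 6) + 56| < ε.
|(-10w - 6) + 56| = |-10w + 50| = 10|w − 5|.
So 10|w − 5| < ε exactly when |w − 5| < ε/10.
Choosing δ = ε/10 gives |(-10w - 6) + 56| = 10|w − 5| < ε whenever |w − 5| < δ.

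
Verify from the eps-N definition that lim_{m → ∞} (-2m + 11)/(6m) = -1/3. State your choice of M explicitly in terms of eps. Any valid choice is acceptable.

Suppose eps > 0. For m ≥ 1, |(-2m + 11)/(6m) + 1/3| = |66|/(6(6m)) = 66/(6(6m)).
Since 6m ≥ 6m for m ≥ 1, this is ≤ 66/(6·6m) = (11/6)/m.
So |(-2m + 11)/(6m) + 1/3| < eps whenever m > (11/6)/eps.
Take M = (11/6)/eps. If m > M then |(-2m + 11)/(6m) + 1/3| ≤ (11/6)/m < eps.

M = (11/6)/eps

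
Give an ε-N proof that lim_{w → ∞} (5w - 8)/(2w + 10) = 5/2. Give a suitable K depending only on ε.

Suppose ε > 0. We seek K > 0 such that w > K implies |(5w - 8)/(2w + 10) − (5/2)| < ε.
(5w - 8)/(2w + 10) − (5/2) = (2(5w - 8) − 5(2w + 10)) / (2(2w + 10)) = -66/(2(2w + 10)).
For w > 0 we have 2w + 10 > 2w, so |(5w - 8)/(2w + 10) − (5/2)| = 66/(2(2w + 10)) < 66/(2·2w) = (33/2)/w.
Thus |(5w - 8)/(2w + 10) − (5/2)| < ε whenever w > (33/2)/ε.
Take K = (33/2)/ε. If w > K then |(5w - 8)/(2w + 10) − (5/2)| < (33/2)/w < ε.

K = (33/2)/ε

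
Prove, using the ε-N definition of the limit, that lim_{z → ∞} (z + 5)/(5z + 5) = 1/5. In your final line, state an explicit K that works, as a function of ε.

Let ε > 0. We seek K > 0 such that z > K implies |(z + 5)/(5z + 5) − (1/5)| < ε.
(z + 5)/(5z + 5) − (1/5) = (5(z + 5) − (5z + 5)) / (5(5z + 5)) = 20/(5(5z + 5)).
For z > 0 we have 5z + 5 > 5z, so |(z + 5)/(5z + 5) − (1/5)| = 20/(5(5z + 5)) < 20/(5·5z) = (4/5)/z.
Thus |(z + 5)/(5z + 5) − (1/5)| < ε whenever z > (4/5)/ε.
Take K = (4/5)/ε. If z > K then |(z + 5)/(5z + 5) − (1/5)| < (4/5)/z < ε.

K = (4/5)/ε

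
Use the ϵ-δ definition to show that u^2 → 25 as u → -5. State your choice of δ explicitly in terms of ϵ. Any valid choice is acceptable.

δ = min(1, ϵ/11)

Suppose ϵ > 0. We seek δ > 0 with 0 < |u + 5| < δ ⇒ |u^2 − 25| < ϵ.
Factor: u^2 − 25 = (u + 5)(u - 5), so |u^2 − 25| = |u + 5|·|u - 5|.
Impose δ ≤ 1 so that |u| < 6; then |u - 5| ≤ 11.
Hence |u^2 − 25| ≤ 11|u + 5|, which is < ϵ once |u + 5| < ϵ/11.
Take δ = min(1, ϵ/11). If 0 < |u + 5| < δ then both bounds hold and |u^2 − 25| ≤ 11|u + 5| < 11·(ϵ/11) = ϵ.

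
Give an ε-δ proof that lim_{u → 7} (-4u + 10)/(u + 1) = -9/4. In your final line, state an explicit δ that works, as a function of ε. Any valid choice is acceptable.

δ = min(4, (16/7)ε)

Let ε > 0 be given. We want δ > 0 with 0 < |u − 7| < δ ⇒ |(-4u + 10)/(u + 1) + 9/4| < ε.
Combining over a common denominator, (-4u + 10)/(u + 1) + 9/4 = [(-4u + 10)·8 − (-18)·(u + 1)] / [8·(u + 1)] = -14(u − 7) / (8(u + 1)).
So |(-4u + 10)/(u + 1) + 9/4| = 14|u − 7| / (8·|u + 1|).
Restrict δ ≤ 4. Then |u − 7| < 4 gives |u + 1| = |(u − 7) + 8| ≥ 8 − 4 = 4.
Hence |(-4u + 10)/(u + 1) + 9/4| < 14|u − 7|/(8·4) = (7/16)|u − 7|, which is < ε once |u − 7| < (16/7)ε.
Take δ = min(4, (16/7)ε). Then 0 < |u − 7| < δ forces both bounds, so |(-4u + 10)/(u + 1) + 9/4| < ε.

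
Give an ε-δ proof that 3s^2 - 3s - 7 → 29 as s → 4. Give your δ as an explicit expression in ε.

δ = min(1, ε/24)

Fix ε > 0. We want δ > 0 such that 0 < |s − 4| < δ implies |(3s^2 - 3s - 7) − 29| < ε.
(3s^2 - 3s - 7) − 29 = 3s^2 - 3s - 36 = (s − 4)(3s + 9).
So |(3s^2 - 3s - 7) − 29| = |s − 4|·|3s + 9|.
Assume first that |s − 4| < 1, so |s| < 5. Then |3s + 9| ≤ 3·5 + 9 = 24.
Hence |(3s^2 - 3s - 7) − 29| ≤ 24|s − 4| < ε provided |s − 4| < ε/24.
Take δ = min(1, ε/24). Then 0 < |s − 4| < δ gives both |s − 4| < 1 and |s − 4| < ε/24, so |(3s^2 - 3s - 7) − 29| < ε.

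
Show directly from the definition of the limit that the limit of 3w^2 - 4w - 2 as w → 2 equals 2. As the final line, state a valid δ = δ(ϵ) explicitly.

Let ϵ > 0 be given. We want δ > 0 such that 0 < |w − 2| < δ implies |(3w^2 - 4w - 2) − 2| < ϵ.
(3w^2 - 4w - 2) − 2 = 3w^2 - 4w - 4 = (w − 2)(3w + 2).
So |(3w^2 - 4w - 2) − 2| = |w − 2|·|3w + 2|.
Assume first that |w − 2| < 1, so |w| < 3. Then |3w + 2| ≤ 3·3 + 2 = 11.
Hence |(3w^2 - 4w - 2) − 2| ≤ 11|w − 2| < ϵ provided |w − 2| < ϵ/11.
Choosing δ = min(1, ϵ/11) ensures both conditions, hence |(3w^2 - 4w - 2) − 2| < ϵ.

δ = min(1, ϵ/11)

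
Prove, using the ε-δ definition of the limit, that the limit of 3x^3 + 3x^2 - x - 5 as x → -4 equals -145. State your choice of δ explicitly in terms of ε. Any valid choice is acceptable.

δ = min(1, ε/155)

Let ε > 0 be given. We want δ > 0 such that 0 < |x + 4| < δ implies |(3x^3 + 3x^2 - x - 5) + 145| < ε.
(3x^3 + 3x^2 - x - 5) + 145 = 3x^3 + 3x^2 - x + 140 = (x + 4)(3x^2 - 9x + 35).
So |(3x^3 + 3x^2 - x - 5) + 145| = |x + 4|·|3x^2 - 9x + 35|.
Require δ ≤ 1. Then |x + 4| < 1 gives |x| < 5, and by the triangle inequality |3x^2 - 9x + 35| ≤ 3·5^2 + 9·5 + 35 = 155.
Hence |(3x^3 + 3x^2 - x - 5) + 145| ≤ 155|x + 4| < ε provided |x + 4| < ε/155.
Choosing δ = min(1, ε/155) ensures both conditions, hence |(3x^3 + 3x^2 - x - 5) + 145| < ε.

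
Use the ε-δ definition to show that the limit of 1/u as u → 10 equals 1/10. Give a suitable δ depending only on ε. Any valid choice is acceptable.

Let ε > 0 be given. We seek δ > 0 such that 0 < |u − 10| < δ implies |1/u − (1/10)| < ε.
|1/u − (1/10)| = |10 − u|/(10·|u|) = |u − 10|/(10|u|).
Require δ ≤ 5 so that |u| > 10 − 5 = 5, hence 10|u| > 50.
Then |1/u − (1/10)| < |u − 10|/50, which is < ε when |u − 10| < 50ε.
Take δ = min(5, 50ε). Then 0 < |u − 10| < δ gives both |u − 10| < 5 and |u − 10| < 50ε, so |1/u − (1/10)| < ε.

δ = min(5, 50ε)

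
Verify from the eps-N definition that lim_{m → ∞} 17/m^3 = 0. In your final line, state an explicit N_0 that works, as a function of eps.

Let eps > 0. For m ≥ 1, |17/m^3 − 0| = 17/m^3.
17/m^3 < eps ⇔ m^3 > 17/eps ⇔ m > (17/eps)^{1/3}.
Take N_0 = (17/eps)^{1/3}. Then m > N_0 implies 17/m^3 < eps.

N_0 = (17/eps)^{1/3}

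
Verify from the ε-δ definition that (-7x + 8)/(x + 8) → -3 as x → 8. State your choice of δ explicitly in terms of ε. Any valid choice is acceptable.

Fix ε > 0. We want δ > 0 with 0 < |x − 8| < δ ⇒ |(-7x + 8)/(x + 8) + 3| < ε.
Combining over a common denominator, (-7x + 8)/(x + 8) + 3 = [(-7x + 8)·16 − (-48)·(x + 8)] / [16·(x + 8)] = -64(x − 8) / (16(x + 8)).
So |(-7x + 8)/(x + 8) + 3| = 64|x − 8| / (16·|x + 8|).
Require δ ≤ 8, so |x + 8| ≥ |16| − |x − 8| > 16 − 8 = 8.
Hence |(-7x + 8)/(x + 8) + 3| < 64|x − 8|/(16·8) = (1/2)|x − 8|, which is < ε once |x − 8| < 2ε.
Take δ = min(8, 2ε). Then 0 < |x − 8| < δ forces both bounds, so |(-7x + 8)/(x + 8) + 3| < ε.

δ = min(8, 2ε)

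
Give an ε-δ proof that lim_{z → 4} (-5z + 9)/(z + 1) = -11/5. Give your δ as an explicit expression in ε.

δ = min(5/2, (25/28)ε)

Let ε > 0. We want δ > 0 with 0 < |z − 4| < δ ⇒ |(-5z + 9)/(z + 1) + 11/5| < ε.
Combining over a common denominator, (-5z + 9)/(z + 1) + 11/5 = [(-5z + 9)·5 − (-11)·(z + 1)] / [5·(z + 1)] = -14(z − 4) / (5(z + 1)).
So |(-5z + 9)/(z + 1) + 11/5| = 14|z − 4| / (5·|z + 1|).
Require δ ≤ 5/2, so |z + 1| ≥ |5| − |z − 4| > 5 − 5/2 = 5/2.
Hence |(-5z + 9)/(z + 1) + 11/5| < 14|z − 4|/(5·(5/2)) = (28/25)|z − 4|, which is < ε once |z − 4| < (25/28)ε.
Take δ = min(5/2, (25/28)ε). Then 0 < |z − 4| < δ forces both bounds, so |(-5z + 9)/(z + 1) + 11/5| < ε.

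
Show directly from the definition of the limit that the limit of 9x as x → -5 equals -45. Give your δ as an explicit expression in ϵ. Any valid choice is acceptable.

δ = ϵ/9

Fix ϵ > 0. We need δ > 0 so that 0 < |x + 5| < δ implies |(9x) + 45| < ϵ.
Since (9x) + 45 = 9(x + 5), we have |(9x) + 45| = 9|x + 5|.
So 9|x + 5| < ϵ exactly when |x + 5| < ϵ/9.
Choosing δ = ϵ/9 gives |(9x) + 45| = 9|x + 5| < ϵ whenever |x + 5| < δ.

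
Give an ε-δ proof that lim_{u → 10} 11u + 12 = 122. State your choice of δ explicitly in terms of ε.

δ = ε/11

Fix ε > 0. We need δ > 0 so that 0 < |u − 10| < δ implies |(11u + 12) − 122| < ε.
|(11u + 12) − 122| = |11u - 110| = 11|u − 10|.
So 11|u − 10| < ε exactly when |u − 10| < ε/11.
Choosing δ = ε/11 gives |(11u + 12) − 122| = 11|u − 10| < ε whenever |u − 10| < δ.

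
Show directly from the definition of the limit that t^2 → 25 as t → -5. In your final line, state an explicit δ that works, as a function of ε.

Suppose ε > 0. We seek δ > 0 with 0 < |t + 5| < δ ⇒ |t^2 − 25| < ε.
Factor: t^2 − 25 = (t + 5)(t - 5), so |t^2 − 25| = |t + 5|·|t - 5|.
Impose δ ≤ 2 so that |t| < 7; then |t - 5| ≤ 12.
Hence |t^2 − 25| ≤ 12|t + 5|, which is < ε once |t + 5| < ε/12.
Take δ = min(2, ε/12). If 0 < |t + 5| < δ then both bounds hold and |t^2 − 25| ≤ 12|t + 5| < 12·(ε/12) = ε.

δ = min(2, ε/12)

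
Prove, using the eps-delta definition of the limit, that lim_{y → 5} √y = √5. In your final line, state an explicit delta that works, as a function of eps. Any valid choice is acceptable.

Suppose eps > 0. We want delta > 0 such that 0 < |y − 5| < delta implies |√y − √5| < eps.
Multiplying by the conjugate, |√y − √5| = |y − 5|/(√y + √5).
Restrict delta ≤ 5 so that |y − 5| < 5 forces y > 0, and then √y + √5 > √5.
Hence |√y − √5| < |y − 5|/√5, which is < eps once |y − 5| < √5·eps.
Take delta = min(5, √5·eps). If 0 < |y − 5| < delta then y > 0 and |√y − √5| < |y − 5|/√5 < eps.

delta = min(5, √5·eps)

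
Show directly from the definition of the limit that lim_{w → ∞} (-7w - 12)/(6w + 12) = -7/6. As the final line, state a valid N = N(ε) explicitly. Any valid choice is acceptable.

Fix ε > 0. We seek N > 0 such that w > N implies |(-7w - 12)/(6w + 12) + 7/6| < ε.
(-7w - 12)/(6w + 12) + 7/6 = (6(-7w - 12) − (-7)(6w + 12)) / (6(6w + 12)) = 12/(6(6w + 12)).
For w > 0 we have 6w + 12 > 6w, so |(-7w - 12)/(6w + 12) + 7/6| = 12/(6(6w + 12)) < 12/(6·6w) = (1/3)/w.
Thus |(-7w - 12)/(6w + 12) + 7/6| < ε whenever w > (1/3)/ε.
Take N = (1/3)/ε. If w > N then |(-7w - 12)/(6w + 12) + 7/6| < (1/3)/w < ε.

N = (1/3)/ε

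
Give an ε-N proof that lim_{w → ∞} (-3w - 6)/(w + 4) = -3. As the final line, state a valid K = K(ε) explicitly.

K = 6/ε

Suppose ε > 0. We seek K > 0 such that w > K implies |(-3w - 6)/(w + 4) + 3| < ε.
(-3w - 6)/(w + 4) + 3 = ((-3w - 6) − (-3)(w + 4)) / ((w + 4)) = 6/((w + 4)).
For w > 0 we have w + 4 > w, so |(-3w - 6)/(w + 4) + 3| = 6/((w + 4)) < 6/(w) = 6/w.
Thus |(-3w - 6)/(w + 4) + 3| < ε whenever w > 6/ε.
Take K = 6/ε. If w > K then |(-3w - 6)/(w + 4) + 3| < 6/w < ε.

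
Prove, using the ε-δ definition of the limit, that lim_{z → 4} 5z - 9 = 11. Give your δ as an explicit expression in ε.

δ = ε/5

Let ε > 0. We need δ > 0 so that 0 < |z − 4| < δ implies |(5z - 9) − 11| < ε.
|(5z - 9) − 11| = |5z - 20| = 5|z − 4|.
Thus it suffices that |z − 4| < ε/5.
Take δ = ε/5. If 0 < |z − 4| < δ then |(5z - 9) − 11| = 5|z − 4| < 5·(ε/5) = ε.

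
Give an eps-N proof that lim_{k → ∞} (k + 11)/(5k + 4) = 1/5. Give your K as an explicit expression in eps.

K = (51/25)/eps

Fix eps > 0. For k ≥ 1, |(k + 11)/(5k + 4) − (1/5)| = |51|/(5(5k + 4)) = 51/(5(5k + 4)).
Since 5k + 4 ≥ 5k for k ≥ 1, this is ≤ 51/(5·5k) = (51/25)/k.
So |(k + 11)/(5k + 4) − (1/5)| < eps whenever k > (51/25)/eps.
Take K = (51/25)/eps. If k > K then |(k + 11)/(5k + 4) − (1/5)| ≤ (51/25)/k < eps.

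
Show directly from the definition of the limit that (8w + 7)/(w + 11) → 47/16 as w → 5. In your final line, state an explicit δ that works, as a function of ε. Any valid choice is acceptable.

Let ε > 0. We want δ > 0 with 0 < |w − 5| < δ ⇒ |(8w + 7)/(w + 11) − (47/16)| < ε.
Combining over a common denominator, (8w + 7)/(w + 11) − (47/16) = [(8w + 7)·16 − 47·(w + 11)] / [16·(w + 11)] = 81(w − 5) / (16(w + 11)).
So |(8w + 7)/(w + 11) − (47/16)| = 81|w − 5| / (16·|w + 11|).
Restrict δ ≤ 8. Then |w − 5| < 8 gives |w + 11| = |(w − 5) + 16| ≥ 16 − 8 = 8.
Hence |(8w + 7)/(w + 11) − (47/16)| < 81|w − 5|/(16·8) = (81/128)|w − 5|, which is < ε once |w − 5| < (128/81)ε.
Take δ = min(8, (128/81)ε). Then 0 < |w − 5| < δ forces both bounds, so |(8w + 7)/(w + 11) − (47/16)| < ε.

δ = min(8, (128/81)ε)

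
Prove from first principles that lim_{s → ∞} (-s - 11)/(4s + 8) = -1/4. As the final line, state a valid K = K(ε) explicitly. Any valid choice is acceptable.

Suppose ε > 0. We seek K > 0 such that s > K implies |(-s - 11)/(4s + 8) + 1/4| < ε.
(-s - 11)/(4s + 8) + 1/4 = (4(-s - 11) − (-1)(4s + 8)) / (4(4s + 8)) = -36/(4(4s + 8)).
For s > 0 we have 4s + 8 > 4s, so |(-s - 11)/(4s + 8) + 1/4| = 36/(4(4s + 8)) < 36/(4·4s) = (9/4)/s.
Thus |(-s - 11)/(4s + 8) + 1/4| < ε whenever s > (9/4)/ε.
Take K = (9/4)/ε. If s > K then |(-s - 11)/(4s + 8) + 1/4| < (9/4)/s < ε.

K = (9/4)/ε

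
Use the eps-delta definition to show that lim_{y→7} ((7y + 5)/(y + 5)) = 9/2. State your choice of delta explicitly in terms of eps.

Let eps > 0. We want delta > 0 with 0 < |y − 7| < delta ⇒ |(7y + 5)/(y + 5) − (9/2)| < eps.
Combining over a common denominator, (7y + 5)/(y + 5) − (9/2) = [(7y + 5)·12 − 54·(y + 5)] / [12·(y + 5)] = 30(y − 7) / (12(y + 5)).
So |(7y + 5)/(y + 5) − (9/2)| = 30|y − 7| / (12·|y + 5|).
Require delta ≤ 6, so |y + 5| ≥ |12| − |y − 7| > 12 − 6 = 6.
Hence |(7y + 5)/(y + 5) − (9/2)| < 30|y − 7|/(12·6) = (5/12)|y − 7|, which is < eps once |y − 7| < (12/5)eps.
Take delta = min(6, (12/5)eps). Then 0 < |y − 7| < delta forces both bounds, so |(7y + 5)/(y + 5) − (9/2)| < eps.

delta = min(6, (12/5)eps)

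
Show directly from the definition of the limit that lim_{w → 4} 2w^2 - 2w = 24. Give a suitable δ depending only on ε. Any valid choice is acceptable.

Suppose ε > 0. We want δ > 0 such that 0 < |w − 4| < δ implies |(2w^2 - 2w) − 24| < ε.
(2w^2 - 2w) − 24 = 2w^2 - 2w - 24 = (w − 4)(2w + 6).
So |(2w^2 - 2w) − 24| = |w − 4|·|2w + 6|.
Assume first that |w − 4| < 2, so |w| < 6. Then |2w + 6| ≤ 2·6 + 6 = 18.
Hence |(2w^2 - 2w) − 24| ≤ 18|w − 4| < ε provided |w − 4| < ε/18.
Take δ = min(2, ε/18). Then 0 < |w − 4| < δ gives both |w − 4| < 2 and |w − 4| < ε/18, so |(2w^2 - 2w) − 24| < ε.

δ = min(2, ε/18)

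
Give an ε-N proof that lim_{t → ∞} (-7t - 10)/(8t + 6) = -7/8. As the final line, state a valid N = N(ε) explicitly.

Let ε > 0. We seek N > 0 such that t > N implies |(-7t - 10)/(8t + 6) + 7/8| < ε.
(-7t - 10)/(8t + 6) + 7/8 = (8(-7t - 10) − (-7)(8t + 6)) / (8(8t + 6)) = -38/(8(8t + 6)).
For t > 0 we have 8t + 6 > 8t, so |(-7t - 10)/(8t + 6) + 7/8| = 38/(8(8t + 6)) < 38/(8·8t) = (19/32)/t.
Thus |(-7t - 10)/(8t + 6) + 7/8| < ε whenever t > (19/32)/ε.
Take N = (19/32)/ε. If t > N then |(-7t - 10)/(8t + 6) + 7/8| < (19/32)/t < ε.

N = (19/32)/ε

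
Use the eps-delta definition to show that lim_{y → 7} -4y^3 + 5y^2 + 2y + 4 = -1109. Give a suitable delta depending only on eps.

delta = min(1, eps/599)

Let eps > 0 be given. We want delta > 0 such that 0 < |y − 7| < delta implies |(-4y^3 + 5y^2 + 2y + 4) + 1109| < eps.
(-4y^3 + 5y^2 + 2y + 4) + 1109 = -4y^3 + 5y^2 + 2y + 1113 = (y − 7)(-4y^2 - 23y - 159).
So |(-4y^3 + 5y^2 + 2y + 4) + 1109| = |y − 7|·|-4y^2 - 23y - 159|.
Require delta ≤ 1. Then |y − 7| < 1 gives |y| < 8, and by the triangle inequality |-4y^2 - 23y - 159| ≤ 4·8^2 + 23·8 + 159 = 599.
Hence |(-4y^3 + 5y^2 + 2y + 4) + 1109| ≤ 599|y − 7| < eps provided |y − 7| < eps/599.
Take delta = min(1, eps/599). Then 0 < |y − 7| < delta gives both |y − 7| < 1 and |y − 7| < eps/599, so |(-4y^3 + 5y^2 + 2y + 4) + 1109| < eps.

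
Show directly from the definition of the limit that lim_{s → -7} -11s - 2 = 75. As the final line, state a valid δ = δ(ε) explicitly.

Let ε > 0 be given. We need δ > 0 so that 0 < |s + 7| < δ implies |(-11s - 2) − 75| < ε.
Since (-11s - 2) − 75 = -11(s + 7), we have |(-11s - 2) − 75| = 11|s + 7|.
Thus it suffices that |s + 7| < ε/11.
Choosing δ = ε/11 gives |(-11s - 2) − 75| = 11|s + 7| < ε whenever |s + 7| < δ.

δ = ε/11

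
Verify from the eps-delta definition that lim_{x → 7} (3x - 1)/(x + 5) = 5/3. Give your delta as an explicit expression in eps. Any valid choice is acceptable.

delta = min(6, (9/2)eps)

Suppose eps > 0. We want delta > 0 with 0 < |x − 7| < delta ⇒ |(3x - 1)/(x + 5) − (5/3)| < eps.
Combining over a common denominator, (3x - 1)/(x + 5) − (5/3) = [(3x - 1)·12 − 20·(x + 5)] / [12·(x + 5)] = 16(x − 7) / (12(x + 5)).
So |(3x - 1)/(x + 5) − (5/3)| = 16|x − 7| / (12·|x + 5|).
Require delta ≤ 6, so |x + 5| ≥ |12| − |x − 7| > 12 − 6 = 6.
Hence |(3x - 1)/(x + 5) − (5/3)| < 16|x − 7|/(12·6) = (2/9)|x − 7|, which is < eps once |x − 7| < (9/2)eps.
Take delta = min(6, (9/2)eps). Then 0 < |x − 7| < delta forces both bounds, so |(3x - 1)/(x + 5) − (5/3)| < eps.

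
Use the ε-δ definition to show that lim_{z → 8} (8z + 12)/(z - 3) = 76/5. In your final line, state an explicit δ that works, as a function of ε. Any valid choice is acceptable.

δ = min(5/2, (25/72)ε)

Let ε > 0 be given. We want δ > 0 with 0 < |z − 8| < δ ⇒ |(8z + 12)/(z - 3) − (76/5)| < ε.
Combining over a common denominator, (8z + 12)/(z - 3) − (76/5) = [(8z + 12)·5 − 76·(z - 3)] / [5·(z - 3)] = -36(z − 8) / (5(z - 3)).
So |(8z + 12)/(z - 3) − (76/5)| = 36|z − 8| / (5·|z − 3|).
Restrict δ ≤ 5/2. Then |z − 8| < 5/2 gives |z − 3| = |(z − 8) + 5| ≥ 5 − 5/2 = 5/2.
Hence |(8z + 12)/(z - 3) − (76/5)| < 36|z − 8|/(5·(5/2)) = (72/25)|z − 8|, which is < ε once |z − 8| < (25/72)ε.
Take δ = min(5/2, (25/72)ε). Then 0 < |z − 8| < δ forces both bounds, so |(8z + 12)/(z - 3) − (76/5)| < ε.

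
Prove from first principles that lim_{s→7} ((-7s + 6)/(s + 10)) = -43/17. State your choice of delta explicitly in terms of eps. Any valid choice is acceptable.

Let eps > 0. We want delta > 0 with 0 < |s − 7| < delta ⇒ |(-7s + 6)/(s + 10) + 43/17| < eps.
Combining over a common denominator, (-7s + 6)/(s + 10) + 43/17 = [(-7s + 6)·17 − (-43)·(s + 10)] / [17·(s + 10)] = -76(s − 7) / (17(s + 10)).
So |(-7s + 6)/(s + 10) + 43/17| = 76|s − 7| / (17·|s + 10|).
Require delta ≤ 17/2, so |s + 10| ≥ |17| − |s − 7| > 17 − 17/2 = 17/2.
Hence |(-7s + 6)/(s + 10) + 43/17| < 76|s − 7|/(17·(17/2)) = (152/289)|s − 7|, which is < eps once |s − 7| < (289/152)eps.
Take delta = min(17/2, (289/152)eps). Then 0 < |s − 7| < delta forces both bounds, so |(-7s + 6)/(s + 10) + 43/17| < eps.

delta = min(17/2, (289/152)eps)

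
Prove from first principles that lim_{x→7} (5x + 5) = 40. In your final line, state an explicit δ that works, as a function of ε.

Let ε > 0. We need δ > 0 so that 0 < |x − 7| < δ implies |(5x + 5) − 40| < ε.
|(5x + 5) − 40| = |5x - 35| = 5|x − 7|.
Thus it suffices that |x − 7| < ε/5.
Choosing δ = ε/5 gives |(5x + 5) − 40| = 5|x − 7| < ε whenever |x − 7| < δ.

δ = ε/5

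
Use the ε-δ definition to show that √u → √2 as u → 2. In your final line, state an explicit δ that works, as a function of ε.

Let ε > 0 be given. We want δ > 0 such that 0 < |u − 2| < δ implies |√u − √2| < ε.
Rationalise: √u − √2 = (u − 2)/(√u + √2), so |√u − √2| = |u − 2|/(√u + √2).
Restrict δ ≤ 2 so that |u − 2| < 2 forces u > 0, and then √u + √2 > √2.
Hence |√u − √2| < |u − 2|/√2, which is < ε once |u − 2| < √2·ε.
Take δ = min(2, √2·ε). If 0 < |u − 2| < δ then u > 0 and |√u − √2| < |u − 2|/√2 < ε.

δ = min(2, √2·ε)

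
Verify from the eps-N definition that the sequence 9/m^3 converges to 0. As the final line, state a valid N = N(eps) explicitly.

N = (9/eps)^{1/3}

Let eps > 0. For m ≥ 1, |9/m^3 − 0| = 9/m^3.
9/m^3 < eps ⇔ m^3 > 9/eps ⇔ m > (9/eps)^{1/3}.
Take N = (9/eps)^{1/3}. Then m > N implies 9/m^3 < eps.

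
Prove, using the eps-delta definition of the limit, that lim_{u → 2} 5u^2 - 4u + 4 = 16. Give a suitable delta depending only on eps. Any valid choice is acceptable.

delta = min(1, eps/21)

Let eps > 0 be given. We want delta > 0 such that 0 < |u − 2| < delta implies |(5u^2 - 4u + 4) − 16| < eps.
(5u^2 - 4u + 4) − 16 = 5u^2 - 4u - 12 = (u − 2)(5u + 6).
So |(5u^2 - 4u + 4) − 16| = |u − 2|·|5u + 6|.
Assume first that |u − 2| < 1, so |u| < 3. Then |5u + 6| ≤ 5·3 + 6 = 21.
Hence |(5u^2 - 4u + 4) − 16| ≤ 21|u − 2| < eps provided |u − 2| < eps/21.
Choosing delta = min(1, eps/21) ensures both conditions, hence |(5u^2 - 4u + 4) − 16| < eps.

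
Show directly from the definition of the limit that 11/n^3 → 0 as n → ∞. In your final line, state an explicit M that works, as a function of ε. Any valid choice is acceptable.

M = (11/ε)^{1/3}

Suppose ε > 0. For n ≥ 1, |11/n^3 − 0| = 11/n^3.
11/n^3 < ε ⇔ n^3 > 11/ε ⇔ n > (11/ε)^{1/3}.
Take M = (11/ε)^{1/3}. Then n > M implies 11/n^3 < ε.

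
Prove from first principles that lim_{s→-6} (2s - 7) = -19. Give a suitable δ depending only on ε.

δ = ε/2

Let ε > 0. We need δ > 0 so that 0 < |s + 6| < δ implies |(2s - 7) + 19| < ε.
Since (2s - 7) + 19 = 2(s + 6), we have |(2s - 7) + 19| = 2|s + 6|.
So 2|s + 6| < ε exactly when |s + 6| < ε/2.
Take δ = ε/2. If 0 < |s + 6| < δ then |(2s - 7) + 19| = 2|s + 6| < 2·(ε/2) = ε.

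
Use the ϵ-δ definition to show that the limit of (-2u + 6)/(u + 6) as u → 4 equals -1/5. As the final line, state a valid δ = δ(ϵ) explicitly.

δ = min(5, (25/9)ϵ)

Let ϵ > 0 be given. We want δ > 0 with 0 < |u − 4| < δ ⇒ |(-2u + 6)/(u + 6) + 1/5| < ϵ.
Combining over a common denominator, (-2u + 6)/(u + 6) + 1/5 = [(-2u + 6)·10 − (-2)·(u + 6)] / [10·(u + 6)] = -18(u − 4) / (10(u + 6)).
So |(-2u + 6)/(u + 6) + 1/5| = 18|u − 4| / (10·|u + 6|).
Require δ ≤ 5, so |u + 6| ≥ |10| − |u − 4| > 10 − 5 = 5.
Hence |(-2u + 6)/(u + 6) + 1/5| < 18|u − 4|/(10·5) = (9/25)|u − 4|, which is < ϵ once |u − 4| < (25/9)ϵ.
Take δ = min(5, (25/9)ϵ). Then 0 < |u − 4| < δ forces both bounds, so |(-2u + 6)/(u + 6) + 1/5| < ϵ.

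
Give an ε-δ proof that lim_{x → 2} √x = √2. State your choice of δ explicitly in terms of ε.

δ = min(2, √2·ε)

Fix ε > 0. We want δ > 0 such that 0 < |x − 2| < δ implies |√x − √2| < ε.
Multiplying by the conjugate, |√x − √2| = |x − 2|/(√x + √2).
Restrict δ ≤ 2 so that |x − 2| < 2 forces x > 0, and then √x + √2 > √2.
Hence |√x − √2| < |x − 2|/√2, which is < ε once |x − 2| < √2·ε.
Take δ = min(2, √2·ε). If 0 < |x − 2| < δ then x > 0 and |√x − √2| < |x − 2|/√2 < ε.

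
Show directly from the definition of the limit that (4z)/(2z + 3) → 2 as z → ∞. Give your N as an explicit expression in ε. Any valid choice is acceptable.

Suppose ε > 0. We seek N > 0 such that z > N implies |(4z)/(2z + 3) − 2| < ε.
(4z)/(2z + 3) − 2 = (2(4z) − 4(2z + 3)) / (2(2z + 3)) = -12/(2(2z + 3)).
For z > 0 we have 2z + 3 > 2z, so |(4z)/(2z + 3) − 2| = 12/(2(2z + 3)) < 12/(2·2z) = 3/z.
Thus |(4z)/(2z + 3) − 2| < ε whenever z > 3/ε.
Take N = 3/ε. If z > N then |(4z)/(2z + 3) − 2| < 3/z < ε.

N = 3/ε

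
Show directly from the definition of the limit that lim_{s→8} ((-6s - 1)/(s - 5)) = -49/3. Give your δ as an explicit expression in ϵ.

δ = min(3/2, (9/62)ϵ)

Let ϵ > 0. We want δ > 0 with 0 < |s − 8| < δ ⇒ |(-6s - 1)/(s - 5) + 49/3| < ϵ.
Combining over a common denominator, (-6s - 1)/(s - 5) + 49/3 = [(-6s - 1)·3 − (-49)·(s - 5)] / [3·(s - 5)] = 31(s − 8) / (3(s - 5)).
So |(-6s - 1)/(s - 5) + 49/3| = 31|s − 8| / (3·|s − 5|).
Restrict δ ≤ 3/2. Then |s − 8| < 3/2 gives |s − 5| = |(s − 8) + 3| ≥ 3 − 3/2 = 3/2.
Hence |(-6s - 1)/(s - 5) + 49/3| < 31|s − 8|/(3·(3/2)) = (62/9)|s − 8|, which is < ϵ once |s − 8| < (9/62)ϵ.
Take δ = min(3/2, (9/62)ϵ). Then 0 < |s − 8| < δ forces both bounds, so |(-6s - 1)/(s - 5) + 49/3| < ϵ.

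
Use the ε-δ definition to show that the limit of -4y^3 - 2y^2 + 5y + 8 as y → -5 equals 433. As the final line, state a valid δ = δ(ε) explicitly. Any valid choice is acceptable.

Fix ε > 0. We want δ > 0 such that 0 < |y + 5| < δ implies |(-4y^3 - 2y^2 + 5y + 8) − 433| < ε.
(-4y^3 - 2y^2 + 5y + 8) − 433 = -4y^3 - 2y^2 + 5y - 425 = (y + 5)(-4y^2 + 18y - 85).
So |(-4y^3 - 2y^2 + 5y + 8) − 433| = |y + 5|·|-4y^2 + 18y - 85|.
Assume first that |y + 5| < 1, so |y| < 6. Then |-4y^2 + 18y - 85| ≤ 4·6^2 + 18·6 + 85 = 337.
Hence |(-4y^3 - 2y^2 + 5y + 8) − 433| ≤ 337|y + 5| < ε provided |y + 5| < ε/337.
Take δ = min(1, ε/337). Then 0 < |y + 5| < δ gives both |y + 5| < 1 and |y + 5| < ε/337, so |(-4y^3 - 2y^2 + 5y + 8) − 433| < ε.

δ = min(1, ε/337)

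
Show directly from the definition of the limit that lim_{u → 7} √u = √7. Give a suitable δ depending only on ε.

Let ε > 0. We want δ > 0 such that 0 < |u − 7| < δ implies |√u − √7| < ε.
Multiplying by the conjugate, |√u − √7| = |u − 7|/(√u + √7).
Restrict δ ≤ 7 so that |u − 7| < 7 forces u > 0, and then √u + √7 > √7.
Hence |√u − √7| < |u − 7|/√7, which is < ε once |u − 7| < √7·ε.
Take δ = min(7, √7·ε). If 0 < |u − 7| < δ then u > 0 and |√u − √7| < |u − 7|/√7 < ε.

δ = min(7, √7·ε)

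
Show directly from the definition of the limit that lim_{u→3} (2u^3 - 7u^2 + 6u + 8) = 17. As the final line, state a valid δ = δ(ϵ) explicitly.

Fix ϵ > 0. We want δ > 0 such that 0 < |u − 3| < δ implies |(2u^3 - 7u^2 + 6u + 8) − 17| < ϵ.
(2u^3 - 7u^2 + 6u + 8) − 17 = 2u^3 - 7u^2 + 6u - 9 = (u − 3)(2u^2 - u + 3).
So |(2u^3 - 7u^2 + 6u + 8) − 17| = |u − 3|·|2u^2 - u + 3|.
Assume first that |u − 3| < 1, so |u| < 4. Then |2u^2 - u + 3| ≤ 2·4^2 + 4 + 3 = 39.
Hence |(2u^3 - 7u^2 + 6u + 8) − 17| ≤ 39|u − 3| < ϵ provided |u − 3| < ϵ/39.
Choosing δ = min(1, ϵ/39) ensures both conditions, hence |(2u^3 - 7u^2 + 6u + 8) − 17| < ϵ.

δ = min(1, ϵ/39)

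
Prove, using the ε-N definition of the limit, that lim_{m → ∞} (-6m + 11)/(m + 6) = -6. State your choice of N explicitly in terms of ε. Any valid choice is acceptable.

Let ε > 0 be given. For m ≥ 1, |(-6m + 11)/(m + 6) + 6| = |47|/((m + 6)) = 47/((m + 6)).
Since m + 6 ≥ m for m ≥ 1, this is ≤ 47/(m) = 47/m.
So |(-6m + 11)/(m + 6) + 6| < ε whenever m > 47/ε.
Take N = 47/ε. If m > N then |(-6m + 11)/(m + 6) + 6| ≤ 47/m < ε.

N = 47/ε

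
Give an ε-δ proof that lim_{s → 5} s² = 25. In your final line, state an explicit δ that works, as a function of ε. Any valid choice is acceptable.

Suppose ε > 0. We seek δ > 0 with 0 < |s − 5| < δ ⇒ |s² − 25| < ε.
Factor: s² − 25 = (s − 5)(s + 5), so |s² − 25| = |s − 5|·|s + 5|.
Impose δ ≤ 1 so that |s| < 6; then |s + 5| ≤ 11.
Hence |s² − 25| ≤ 11|s − 5|, which is < ε once |s − 5| < ε/11.
Take δ = min(1, ε/11). If 0 < |s − 5| < δ then both bounds hold and |s² − 25| ≤ 11|s − 5| < 11·(ε/11) = ε.

δ = min(1, ε/11)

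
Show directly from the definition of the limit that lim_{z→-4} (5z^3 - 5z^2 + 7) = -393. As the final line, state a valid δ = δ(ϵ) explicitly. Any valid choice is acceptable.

δ = min(1, ϵ/350)

Let ϵ > 0. We want δ > 0 such that 0 < |z + 4| < δ implies |(5z^3 - 5z^2 + 7) + 393| < ϵ.
(5z^3 - 5z^2 + 7) + 393 = 5z^3 - 5z^2 + 400 = (z + 4)(5z^2 - 25z + 100).
So |(5z^3 - 5z^2 + 7) + 393| = |z + 4|·|5z^2 - 25z + 100|.
Require δ ≤ 1. Then |z + 4| < 1 gives |z| < 5, and by the triangle inequality |5z^2 - 25z + 100| ≤ 5·5^2 + 25·5 + 100 = 350.
Hence |(5z^3 - 5z^2 + 7) + 393| ≤ 350|z + 4| < ϵ provided |z + 4| < ϵ/350.
Take δ = min(1, ϵ/350). Then 0 < |z + 4| < δ gives both |z + 4| < 1 and |z + 4| < ϵ/350, so |(5z^3 - 5z^2 + 7) + 393| < ϵ.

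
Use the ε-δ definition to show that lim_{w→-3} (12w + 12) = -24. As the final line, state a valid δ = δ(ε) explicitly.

δ = ε/12

Suppose ε > 0. We need δ > 0 so that 0 < |w + 3| < δ implies |(12w + 12) + 24| < ε.
Since (12w + 12) + 24 = 12(w + 3), we have |(12w + 12) + 24| = 12|w + 3|.
So 12|w + 3| < ε exactly when |w + 3| < ε/12.
Choosing δ = ε/12 gives |(12w + 12) + 24| = 12|w + 3| < ε whenever |w + 3| < δ.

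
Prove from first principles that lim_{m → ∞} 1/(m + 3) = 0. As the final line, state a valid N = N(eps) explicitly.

Suppose eps > 0. For m ≥ 1, |1/(m + 3) − 0| = 1/(m + 3) ≤ 1/m.
We need 1/m < eps, i.e. m > 1/eps.
Take N = 1/eps. If m > N then |1/(m + 3)| ≤ 1/m < eps.

N = 1/eps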